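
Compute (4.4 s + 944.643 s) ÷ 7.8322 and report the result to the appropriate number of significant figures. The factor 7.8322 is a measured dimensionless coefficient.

4.4 s + 944.643 s = 949.043 s; the sum is limited to 1 decimal place (4 s.f.).
Carrying full precision, 949.043 ÷ 7.8322 = 121.171956794… s; 7.8322 has 5 s.f., so the result keeps min(4, 5) = 4 s.f.
Rounded to 4 significant figures: 1.212 × 10^2 s.

1.212 × 10^2 s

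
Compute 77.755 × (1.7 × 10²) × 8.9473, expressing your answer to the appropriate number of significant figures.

1.2 × 10⁵

77.755 × (1.7 × 10²) × 8.9473 = 118268.542955
Multiplication/division keeps the fewest significant figures: 77.755 → 5 s.f., 1.7 × 10² → 2 s.f., 8.9473 → 5 s.f.; limit is 2.
Rounded to 2 significant figures: 1.2 × 10⁵.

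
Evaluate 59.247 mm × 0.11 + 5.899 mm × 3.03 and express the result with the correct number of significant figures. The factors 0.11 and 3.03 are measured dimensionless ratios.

59.247 × 0.11 = 6.51717 → 6.5 mm (2 s.f., last digit at the 10^-1 place).
5.899 × 3.03 = 17.87397 → 17.9 mm (3 s.f., last digit at the 10^-1 place).
Sum: 24.39114 mm; keep the coarser place, 10^-1.
Result: 24.4 mm.

24.4 mm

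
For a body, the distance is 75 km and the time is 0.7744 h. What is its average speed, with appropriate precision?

average speed = 75 km ÷ 0.7744 h = 96.8491735537… km/h.
75 has 2 significant figures; 0.7744 has 4.
Division/multiplication keeps the fewest: 2 significant figures.
Rounded: 97 km/h.

97 km/h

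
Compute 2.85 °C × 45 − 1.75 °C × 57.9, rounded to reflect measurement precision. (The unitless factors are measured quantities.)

2.85 × 45 = 128.25 → 1.3 × 10² °C (2 s.f., last digit at the 10^1 place).
1.75 × 57.9 = 101.325 → 101 °C (3 s.f., last digit at the 10^0 place).
Difference: 26.925 °C; keep the coarser place, 10^1.
Result: 3 × 10¹ °C.

3 × 10¹ °C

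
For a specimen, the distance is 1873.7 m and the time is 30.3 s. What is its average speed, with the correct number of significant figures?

average speed = 1873.7 m ÷ 30.3 s = 61.8382838284… m/s.
1873.7 has 5 significant figures; 30.3 has 3.
Division/multiplication keeps the fewest: 3 significant figures.
Rounded: 61.8 m/s.

61.8 m/s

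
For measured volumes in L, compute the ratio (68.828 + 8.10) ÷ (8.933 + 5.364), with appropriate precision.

68.828 + 8.10 = 76.928, limited to 2 d.p. → 4 s.f.; 8.933 + 5.364 = 14.297, limited to 3 d.p. → 5 s.f.
Carrying full precision, 76.928 ÷ 14.297 = 5.3807092397…; keep min(4, 5) = 4 s.f.
Rounded to 4 significant figures: 5.381.

5.381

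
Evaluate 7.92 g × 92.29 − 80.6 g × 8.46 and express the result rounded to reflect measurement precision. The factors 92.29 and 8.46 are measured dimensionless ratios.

49 g

7.92 × 92.29 = 730.9368 → 7.31 × 10² g (3 s.f., last digit at the 10^0 place).
80.6 × 8.46 = 681.876 → 682 g (3 s.f., last digit at the 10^0 place).
Difference: 49.0608 g; keep the coarser place, 10^0.
Result: 49 g.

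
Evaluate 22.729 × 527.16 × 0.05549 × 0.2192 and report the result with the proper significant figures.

22.729 × 527.16 × 0.05549 × 0.2192 = 145.739760864…
Multiplication/division keeps the fewest significant figures: 22.729 → 5 s.f., 527.16 → 5 s.f., 0.05549 → 4 s.f., 0.2192 → 4 s.f.; limit is 4.
Rounded to 4 significant figures: 145.7.

145.7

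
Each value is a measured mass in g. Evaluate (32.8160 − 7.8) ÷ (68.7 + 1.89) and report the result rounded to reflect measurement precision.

0.354

32.8160 − 7.8 = 25.0160, limited to 1 d.p. → 3 s.f.; 68.7 + 1.89 = 70.59, limited to 1 d.p. → 3 s.f.
Carrying full precision, 25.0160 ÷ 70.59 = 0.354384473721…; keep min(3, 3) = 3 s.f.
Rounded to 3 significant figures: 0.354.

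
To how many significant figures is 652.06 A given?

652.06: zeros between nonzero digits are significant.

5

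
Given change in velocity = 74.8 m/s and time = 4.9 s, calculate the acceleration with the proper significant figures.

15 m/s²

acceleration = 74.8 m/s ÷ 4.9 s = 15.2653061224… m/s².
74.8 has 3 significant figures; 4.9 has 2.
Division/multiplication keeps the fewest: 2 significant figures.
Rounded: 15 m/s².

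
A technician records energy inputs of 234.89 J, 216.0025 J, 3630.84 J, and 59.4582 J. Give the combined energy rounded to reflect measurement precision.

234.89 J + 216.0025 J + 3630.84 J + 59.4582 J = 4141.1907 J.
Addition/subtraction keeps the fewest decimal places: 234.89 → 2 decimal places, 216.0025 → 4 decimal places, 3630.84 → 2 decimal places, 59.4582 → 4 decimal places; limit is 2.
Rounded to 2 decimal places: 4.14119 × 10³ J.

4.14119 × 10³ J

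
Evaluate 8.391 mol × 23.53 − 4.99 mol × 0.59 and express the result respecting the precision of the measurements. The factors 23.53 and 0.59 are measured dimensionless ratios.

8.391 × 23.53 = 197.44023 → 197.4 mol (4 s.f., last digit at the 10^-1 place).
4.99 × 0.59 = 2.9441 → 2.9 mol (2 s.f., last digit at the 10^-1 place).
Difference: 194.49613 mol; keep the coarser place, 10^-1.
Result: 194.5 mol.

194.5 mol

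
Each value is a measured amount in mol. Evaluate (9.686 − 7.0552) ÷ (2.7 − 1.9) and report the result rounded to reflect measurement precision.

9.686 − 7.0552 = 2.6308, limited to 3 d.p. → 4 s.f.; 2.7 − 1.9 = 0.8, limited to 1 d.p. → 1 s.f.
Carrying full precision, 2.6308 ÷ 0.8 = 3.2885; keep min(4, 1) = 1 s.f.
Rounded to 1 significant figure: 3.

3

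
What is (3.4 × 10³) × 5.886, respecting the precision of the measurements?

(3.4 × 10³) × 5.886 = 20012.4
Multiplication/division keeps the fewest significant figures: 3.4 × 10³ → 2 s.f., 5.886 → 4 s.f.; limit is 2.
Rounded to 2 significant figures: 2.0 × 10⁴.

2.0 × 10⁴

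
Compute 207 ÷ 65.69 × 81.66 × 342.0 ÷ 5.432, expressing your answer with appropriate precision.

207 ÷ 65.69 × 81.66 × 342.0 ÷ 5.432 = 16201.1858484…
Multiplication/division keeps the fewest significant figures: 207 → 3 s.f., 65.69 → 4 s.f., 81.66 → 4 s.f., 342.0 → 4 s.f., 5.432 → 4 s.f.; limit is 3.
Rounded to 3 significant figures: 1.62 × 10⁴.

1.62 × 10⁴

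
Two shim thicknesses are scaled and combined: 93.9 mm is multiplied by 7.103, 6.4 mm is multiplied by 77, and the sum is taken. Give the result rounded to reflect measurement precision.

93.9 × 7.103 = 666.9717 → 667 mm (3 s.f., last digit at the 10^0 place).
6.4 × 77 = 492.8 → 4.9 × 10² mm (2 s.f., last digit at the 10^1 place).
Sum: 1159.7717 mm; keep the coarser place, 10^1.
Result: 1.16 × 10³ mm.

1.16 × 10³ mm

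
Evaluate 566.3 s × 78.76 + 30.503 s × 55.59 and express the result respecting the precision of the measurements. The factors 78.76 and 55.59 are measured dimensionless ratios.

566.3 × 78.76 = 44601.788 → 4.460 × 10^4 s (4 s.f., last digit at the 10^1 place).
30.503 × 55.59 = 1695.66177 → 1696 s (4 s.f., last digit at the 10^0 place).
Sum: 46297.44977 s; keep the coarser place, 10^1.
Result: 4.630 × 10^4 s.

4.630 × 10^4 s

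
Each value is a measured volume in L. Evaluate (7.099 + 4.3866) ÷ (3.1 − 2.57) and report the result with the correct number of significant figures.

7.099 + 4.3866 = 11.4856, limited to 3 d.p. → 5 s.f.; 3.1 − 2.57 = 0.53, limited to 1 d.p. → 1 s.f.
Carrying full precision, 11.4856 ÷ 0.53 = 21.6709433962…; keep min(5, 1) = 1 s.f.
Rounded to 1 significant figure: 2 × 10^1.

2 × 10^1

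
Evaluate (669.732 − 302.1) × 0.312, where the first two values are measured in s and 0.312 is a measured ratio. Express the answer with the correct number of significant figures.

669.732 s − 302.1 s = 367.632 s; the difference is limited to 1 decimal place (4 s.f.).
Carrying full precision, 367.632 × 0.312 = 114.701184 s; 0.312 has 3 s.f., so the result keeps min(4, 3) = 3 s.f.
Rounded to 3 significant figures: 115 s.

115 s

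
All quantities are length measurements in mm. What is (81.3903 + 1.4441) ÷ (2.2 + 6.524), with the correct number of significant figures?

9.5

81.3903 + 1.4441 = 82.8344, limited to 4 d.p. → 6 s.f.; 2.2 + 6.524 = 8.724, limited to 1 d.p. → 2 s.f.
Carrying full precision, 82.8344 ÷ 8.724 = 9.49500229253…; keep min(6, 2) = 2 s.f.
Rounded to 2 significant figures: 9.5.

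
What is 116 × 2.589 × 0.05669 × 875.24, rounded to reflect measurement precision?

1.49 × 10⁴

116 × 2.589 × 0.05669 × 875.24 = 14901.2827032…
Multiplication/division keeps the fewest significant figures: 116 → 3 s.f., 2.589 → 4 s.f., 0.05669 → 4 s.f., 875.24 → 5 s.f.; limit is 3.
Rounded to 3 significant figures: 1.49 × 10⁴.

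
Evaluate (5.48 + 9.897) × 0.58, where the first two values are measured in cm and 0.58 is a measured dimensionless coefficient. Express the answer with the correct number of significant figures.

8.9 cm

5.48 cm + 9.897 cm = 15.377 cm; the sum is limited to 2 decimal places (4 s.f.).
Carrying full precision, 15.377 × 0.58 = 8.91866 cm; 0.58 has 2 s.f., so the result keeps min(4, 2) = 2 s.f.
Rounded to 2 significant figures: 8.9 cm.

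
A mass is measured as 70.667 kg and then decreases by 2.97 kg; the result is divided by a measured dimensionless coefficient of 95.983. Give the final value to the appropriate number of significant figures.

70.667 kg − 2.97 kg = 67.697 kg; the difference is limited to 2 decimal places (4 s.f.).
Carrying full precision, 67.697 ÷ 95.983 = 0.705301980559… kg; 95.983 has 5 s.f., so the result keeps min(4, 5) = 4 s.f.
Rounded to 4 significant figures: 0.7053 kg.

0.7053 kg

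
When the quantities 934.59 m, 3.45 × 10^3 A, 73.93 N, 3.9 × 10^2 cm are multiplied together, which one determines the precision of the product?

934.59 m → 5 s.f.; 3.45 × 10^3 A → 3 s.f.; 73.93 N → 4 s.f.; 3.9 × 10^2 cm → 2 s.f.
The fewest is 2 significant figures, from 3.9 × 10^2 cm.

3.9 × 10^2 cm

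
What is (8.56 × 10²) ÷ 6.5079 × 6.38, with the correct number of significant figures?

(8.56 × 10²) ÷ 6.5079 × 6.38 = 839.177000261…
Multiplication/division keeps the fewest significant figures: 8.56 × 10² → 3 s.f., 6.5079 → 5 s.f., 6.38 → 3 s.f.; limit is 3.
Rounded to 3 significant figures: 839.

839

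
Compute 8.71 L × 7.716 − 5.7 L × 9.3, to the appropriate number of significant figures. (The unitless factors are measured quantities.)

8.71 × 7.716 = 67.20636 → 67.2 L (3 s.f., last digit at the 10^-1 place).
5.7 × 9.3 = 53.01 → 53 L (2 s.f., last digit at the 10^0 place).
Difference: 14.19636 L; keep the coarser place, 10^0.
Result: 14 L.

14 L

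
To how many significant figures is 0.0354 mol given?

3

0.0354: leading zeros are not significant.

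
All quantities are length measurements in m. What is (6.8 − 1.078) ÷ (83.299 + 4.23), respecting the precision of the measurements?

6.8 − 1.078 = 5.722, limited to 1 d.p. → 2 s.f.; 83.299 + 4.23 = 87.529, limited to 2 d.p. → 4 s.f.
Carrying full precision, 5.722 ÷ 87.529 = 0.0653726193604…; keep min(2, 4) = 2 s.f.
Rounded to 2 significant figures: 0.065.

0.065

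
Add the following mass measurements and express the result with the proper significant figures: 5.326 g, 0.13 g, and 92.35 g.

5.326 g + 0.13 g + 92.35 g = 97.806 g.
Addition/subtraction keeps the fewest decimal places: 5.326 → 3 decimal places, 0.13 → 2 decimal places, 92.35 → 2 decimal places; limit is 2.
Rounded to 2 decimal places: 97.81 g.

97.81 g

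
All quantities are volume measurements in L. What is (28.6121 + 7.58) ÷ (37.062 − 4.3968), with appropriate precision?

1.108

28.6121 + 7.58 = 36.1921, limited to 2 d.p. → 4 s.f.; 37.062 − 4.3968 = 32.6652, limited to 3 d.p. → 5 s.f.
Carrying full precision, 36.1921 ÷ 32.6652 = 1.10797117422…; keep min(4, 5) = 4 s.f.
Rounded to 4 significant figures: 1.108.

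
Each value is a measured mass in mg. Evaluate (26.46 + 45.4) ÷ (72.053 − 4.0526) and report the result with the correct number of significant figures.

26.46 + 45.4 = 71.86, limited to 1 d.p. → 3 s.f.; 72.053 − 4.0526 = 68.0004, limited to 3 d.p. → 5 s.f.
Carrying full precision, 71.86 ÷ 68.0004 = 1.05675848966…; keep min(3, 5) = 3 s.f.
Rounded to 3 significant figures: 1.06.

1.06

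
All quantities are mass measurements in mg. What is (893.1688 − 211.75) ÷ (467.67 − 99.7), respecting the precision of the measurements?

1.852

893.1688 − 211.75 = 681.4188, limited to 2 d.p. → 5 s.f.; 467.67 − 99.7 = 367.97, limited to 1 d.p. → 4 s.f.
Carrying full precision, 681.4188 ÷ 367.97 = 1.85183248634…; keep min(5, 4) = 4 s.f.
Rounded to 4 significant figures: 1.852.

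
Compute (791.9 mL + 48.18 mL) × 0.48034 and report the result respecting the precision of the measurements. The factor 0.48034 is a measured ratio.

791.9 mL + 48.18 mL = 840.08 mL; the sum is limited to 1 decimal place (4 s.f.).
Carrying full precision, 840.08 × 0.48034 = 403.5240272 mL; 0.48034 has 5 s.f., so the result keeps min(4, 5) = 4 s.f.
Rounded to 4 significant figures: 403.5 mL.

403.5 mL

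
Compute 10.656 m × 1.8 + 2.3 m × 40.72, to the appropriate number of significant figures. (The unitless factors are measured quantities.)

113 m

10.656 × 1.8 = 19.1808 → 19 m (2 s.f., last digit at the 10^0 place).
2.3 × 40.72 = 93.656 → 94 m (2 s.f., last digit at the 10^0 place).
Sum: 112.8368 m; keep the coarser place, 10^0.
Result: 113 m.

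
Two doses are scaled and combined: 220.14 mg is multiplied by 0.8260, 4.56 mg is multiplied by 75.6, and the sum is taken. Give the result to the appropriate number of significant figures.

527 mg

220.14 × 0.8260 = 181.83564 → 181.8 mg (4 s.f., last digit at the 10^-1 place).
4.56 × 75.6 = 344.736 → 345 mg (3 s.f., last digit at the 10^0 place).
Sum: 526.57164 mg; keep the coarser place, 10^0.
Result: 527 mg.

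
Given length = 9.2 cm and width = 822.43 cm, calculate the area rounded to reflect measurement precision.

area = 9.2 cm × 822.43 cm = 7566.356 cm².
9.2 has 2 significant figures; 822.43 has 5.
Division/multiplication keeps the fewest: 2 significant figures.
Rounded: 7.6 × 10^3 cm².

7.6 × 10^3 cm²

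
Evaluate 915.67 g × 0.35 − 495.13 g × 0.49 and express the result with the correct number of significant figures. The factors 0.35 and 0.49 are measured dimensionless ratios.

8 × 10¹ g

915.67 × 0.35 = 320.4845 → 3.2 × 10² g (2 s.f., last digit at the 10^1 place).
495.13 × 0.49 = 242.6137 → 2.4 × 10² g (2 s.f., last digit at the 10^1 place).
Difference: 77.8708 g; keep the coarser place, 10^1.
Result: 8 × 10¹ g.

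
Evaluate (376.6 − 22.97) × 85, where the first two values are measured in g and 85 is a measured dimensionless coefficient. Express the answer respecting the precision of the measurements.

376.6 g − 22.97 g = 353.63 g; the difference is limited to 1 decimal place (4 s.f.).
Carrying full precision, 353.63 × 85 = 30058.55 g; 85 has 2 s.f., so the result keeps min(4, 2) = 2 s.f.
Rounded to 2 significant figures: 3.0 × 10⁴ g.

3.0 × 10⁴ g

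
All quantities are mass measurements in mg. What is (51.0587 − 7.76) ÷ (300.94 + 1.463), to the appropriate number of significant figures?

0.1432

51.0587 − 7.76 = 43.2987, limited to 2 d.p. → 4 s.f.; 300.94 + 1.463 = 302.403, limited to 2 d.p. → 5 s.f.
Carrying full precision, 43.2987 ÷ 302.403 = 0.143182111289…; keep min(4, 5) = 4 s.f.
Rounded to 4 significant figures: 0.1432.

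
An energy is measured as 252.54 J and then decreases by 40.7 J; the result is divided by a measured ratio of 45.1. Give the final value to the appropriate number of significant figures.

4.70 J

252.54 J − 40.7 J = 211.84 J; the difference is limited to 1 decimal place (4 s.f.).
Carrying full precision, 211.84 ÷ 45.1 = 4.69711751663… J; 45.1 has 3 s.f., so the result keeps min(4, 3) = 3 s.f.
Rounded to 3 significant figures: 4.70 J.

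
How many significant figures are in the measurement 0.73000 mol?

5

0.73000: leading zeros are not significant; trailing zeros after a decimal point are significant.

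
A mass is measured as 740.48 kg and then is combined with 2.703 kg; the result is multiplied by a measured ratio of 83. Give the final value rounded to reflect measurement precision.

6.2 × 10⁴ kg

740.48 kg + 2.703 kg = 743.183 kg; the sum is limited to 2 decimal places (5 s.f.).
Carrying full precision, 743.183 × 83 = 61684.189 kg; 83 has 2 s.f., so the result keeps min(5, 2) = 2 s.f.
Rounded to 2 significant figures: 6.2 × 10⁴ kg.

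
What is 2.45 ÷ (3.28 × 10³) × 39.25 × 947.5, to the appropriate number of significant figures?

27.8

2.45 ÷ (3.28 × 10³) × 39.25 × 947.5 = 27.7786490091…
Multiplication/division keeps the fewest significant figures: 2.45 → 3 s.f., 3.28 × 10³ → 3 s.f., 39.25 → 4 s.f., 947.5 → 4 s.f.; limit is 3.
Rounded to 3 significant figures: 27.8.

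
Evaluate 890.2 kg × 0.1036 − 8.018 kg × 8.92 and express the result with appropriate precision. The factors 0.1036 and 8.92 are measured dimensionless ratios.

890.2 × 0.1036 = 92.22472 → 92.22 kg (4 s.f., last digit at the 10^-2 place).
8.018 × 8.92 = 71.52056 → 71.5 kg (3 s.f., last digit at the 10^-1 place).
Difference: 20.70416 kg; keep the coarser place, 10^-1.
Result: 20.7 kg.

20.7 kg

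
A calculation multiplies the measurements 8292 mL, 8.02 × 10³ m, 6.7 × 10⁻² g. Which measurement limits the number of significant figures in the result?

6.7 × 10⁻² g

8292 mL → 4 s.f.; 8.02 × 10³ m → 3 s.f.; 6.7 × 10⁻² g → 2 s.f.
The fewest is 2 significant figures, from 6.7 × 10⁻² g.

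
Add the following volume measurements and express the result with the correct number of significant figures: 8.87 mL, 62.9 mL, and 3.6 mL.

8.87 mL + 62.9 mL + 3.6 mL = 75.37 mL.
Addition/subtraction keeps the fewest decimal places: 8.87 → 2 decimal places, 62.9 → 1 decimal place, 3.6 → 1 decimal place; limit is 1.
Rounded to 1 decimal place: 75.4 mL.

75.4 mL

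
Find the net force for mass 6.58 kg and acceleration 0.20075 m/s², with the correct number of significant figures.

1.32 N

net force = 6.58 kg × 0.20075 m/s² = 1.320935 N.
6.58 has 3 significant figures; 0.20075 has 5.
Division/multiplication keeps the fewest: 3 significant figures.
Rounded: 1.32 N.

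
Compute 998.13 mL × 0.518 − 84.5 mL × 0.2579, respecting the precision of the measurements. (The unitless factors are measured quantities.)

998.13 × 0.518 = 517.03134 → 517 mL (3 s.f., last digit at the 10^0 place).
84.5 × 0.2579 = 21.79255 → 21.8 mL (3 s.f., last digit at the 10^-1 place).
Difference: 495.23879 mL; keep the coarser place, 10^0.
Result: 495 mL.

495 mL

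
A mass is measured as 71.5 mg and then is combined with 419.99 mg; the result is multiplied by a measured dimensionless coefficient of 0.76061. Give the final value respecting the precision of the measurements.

71.5 mg + 419.99 mg = 491.49 mg; the sum is limited to 1 decimal place (4 s.f.).
Carrying full precision, 491.49 × 0.76061 = 373.8322089 mg; 0.76061 has 5 s.f., so the result keeps min(4, 5) = 4 s.f.
Rounded to 4 significant figures: 373.8 mg.

373.8 mg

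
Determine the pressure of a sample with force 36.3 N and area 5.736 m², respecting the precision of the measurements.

6.33 Pa

pressure = 36.3 N ÷ 5.736 m² = 6.32845188285… Pa.
36.3 has 3 significant figures; 5.736 has 4.
Division/multiplication keeps the fewest: 3 significant figures.
Rounded: 6.33 Pa.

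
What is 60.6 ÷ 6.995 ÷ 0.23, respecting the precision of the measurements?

60.6 ÷ 6.995 ÷ 0.23 = 37.6666563073…
Multiplication/division keeps the fewest significant figures: 60.6 → 3 s.f., 6.995 → 4 s.f., 0.23 → 2 s.f.; limit is 2.
Rounded to 2 significant figures: 38.

38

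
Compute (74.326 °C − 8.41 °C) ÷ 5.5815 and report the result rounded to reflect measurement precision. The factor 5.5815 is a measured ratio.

74.326 °C − 8.41 °C = 65.916 °C; the difference is limited to 2 decimal places (4 s.f.).
Carrying full precision, 65.916 ÷ 5.5815 = 11.8097285676… °C; 5.5815 has 5 s.f., so the result keeps min(4, 5) = 4 s.f.
Rounded to 4 significant figures: 11.81 °C.

11.81 °C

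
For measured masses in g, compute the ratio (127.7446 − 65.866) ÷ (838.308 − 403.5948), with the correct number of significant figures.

0.14234

127.7446 − 65.866 = 61.8786, limited to 3 d.p. → 5 s.f.; 838.308 − 403.5948 = 434.7132, limited to 3 d.p. → 6 s.f.
Carrying full precision, 61.8786 ÷ 434.7132 = 0.142343503717…; keep min(5, 6) = 5 s.f.
Rounded to 5 significant figures: 0.14234.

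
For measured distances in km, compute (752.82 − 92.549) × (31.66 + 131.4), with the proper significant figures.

752.82 − 92.549 = 660.271, limited to 2 d.p. → 5 s.f.; 31.66 + 131.4 = 163.06, limited to 1 d.p. → 4 s.f.
Carrying full precision, 660.271 × 163.06 = 107663.78926; keep min(5, 4) = 4 s.f.
Rounded to 4 significant figures: 1.077 × 10^5 km².

1.077 × 10^5 km²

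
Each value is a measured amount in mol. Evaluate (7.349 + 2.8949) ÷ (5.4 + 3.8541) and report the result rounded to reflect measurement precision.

1.1

7.349 + 2.8949 = 10.2439, limited to 3 d.p. → 5 s.f.; 5.4 + 3.8541 = 9.2541, limited to 1 d.p. → 2 s.f.
Carrying full precision, 10.2439 ÷ 9.2541 = 1.106957997…; keep min(5, 2) = 2 s.f.
Rounded to 2 significant figures: 1.1.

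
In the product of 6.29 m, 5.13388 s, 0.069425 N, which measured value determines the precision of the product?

6.29 m

6.29 m → 3 s.f.; 5.13388 s → 6 s.f.; 0.069425 N → 5 s.f.
The fewest is 3 significant figures, from 6.29 m.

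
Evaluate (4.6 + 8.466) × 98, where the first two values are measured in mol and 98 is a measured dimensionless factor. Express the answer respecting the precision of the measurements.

4.6 mol + 8.466 mol = 13.066 mol; the sum is limited to 1 decimal place (3 s.f.).
Carrying full precision, 13.066 × 98 = 1280.468 mol; 98 has 2 s.f., so the result keeps min(3, 2) = 2 s.f.
Rounded to 2 significant figures: 1.3 × 10^3 mol.

1.3 × 10^3 mol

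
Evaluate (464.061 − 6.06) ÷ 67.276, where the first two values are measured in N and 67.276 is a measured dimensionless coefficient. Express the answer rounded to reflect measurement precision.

6.8078 N

464.061 N − 6.06 N = 458.001 N; the difference is limited to 2 decimal places (5 s.f.).
Carrying full precision, 458.001 ÷ 67.276 = 6.8077917831… N; 67.276 has 5 s.f., so the result keeps min(5, 5) = 5 s.f.
Rounded to 5 significant figures: 6.8078 N.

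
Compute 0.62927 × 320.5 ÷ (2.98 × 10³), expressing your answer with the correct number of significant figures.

0.62927 × 320.5 ÷ (2.98 × 10³) = 0.0676781996644…
Multiplication/division keeps the fewest significant figures: 0.62927 → 5 s.f., 320.5 → 4 s.f., 2.98 × 10³ → 3 s.f.; limit is 3.
Rounded to 3 significant figures: 0.0677.

0.0677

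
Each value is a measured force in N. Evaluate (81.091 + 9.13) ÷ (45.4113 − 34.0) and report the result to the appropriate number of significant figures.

81.091 + 9.13 = 90.221, limited to 2 d.p. → 4 s.f.; 45.4113 − 34.0 = 11.4113, limited to 1 d.p. → 3 s.f.
Carrying full precision, 90.221 ÷ 11.4113 = 7.90628587453…; keep min(4, 3) = 3 s.f.
Rounded to 3 significant figures: 7.91.

7.91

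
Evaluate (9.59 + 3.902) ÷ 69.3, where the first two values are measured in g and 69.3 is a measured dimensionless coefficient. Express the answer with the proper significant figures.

9.59 g + 3.902 g = 13.492 g; the sum is limited to 2 decimal places (4 s.f.).
Carrying full precision, 13.492 ÷ 69.3 = 0.19468975469… g; 69.3 has 3 s.f., so the result keeps min(4, 3) = 3 s.f.
Rounded to 3 significant figures: 0.195 g.

0.195 g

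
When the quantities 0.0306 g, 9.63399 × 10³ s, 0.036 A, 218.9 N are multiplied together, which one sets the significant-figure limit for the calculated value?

0.0306 g → 3 s.f.; 9.63399 × 10³ s → 6 s.f.; 0.036 A → 2 s.f.; 218.9 N → 4 s.f.
The fewest is 2 significant figures, from 0.036 A.

0.036 A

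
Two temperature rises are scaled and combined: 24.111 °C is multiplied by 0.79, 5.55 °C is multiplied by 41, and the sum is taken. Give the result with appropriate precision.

2.5 × 10^2 °C

24.111 × 0.79 = 19.04769 → 19 °C (2 s.f., last digit at the 10^0 place).
5.55 × 41 = 227.55 → 2.3 × 10^2 °C (2 s.f., last digit at the 10^1 place).
Sum: 246.59769 °C; keep the coarser place, 10^1.
Result: 2.5 × 10^2 °C.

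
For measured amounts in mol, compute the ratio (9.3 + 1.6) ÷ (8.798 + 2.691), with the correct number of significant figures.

9.3 + 1.6 = 10.9, limited to 1 d.p. → 3 s.f.; 8.798 + 2.691 = 11.489, limited to 3 d.p. → 5 s.f.
Carrying full precision, 10.9 ÷ 11.489 = 0.948733571242…; keep min(3, 5) = 3 s.f.
Rounded to 3 significant figures: 0.949.

0.949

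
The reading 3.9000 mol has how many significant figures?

5

3.9000: trailing zeros after a decimal point are significant.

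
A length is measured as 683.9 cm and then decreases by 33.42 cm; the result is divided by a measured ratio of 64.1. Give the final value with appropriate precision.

683.9 cm − 33.42 cm = 650.48 cm; the difference is limited to 1 decimal place (4 s.f.).
Carrying full precision, 650.48 ÷ 64.1 = 10.1478939158… cm; 64.1 has 3 s.f., so the result keeps min(4, 3) = 3 s.f.
Rounded to 3 significant figures: 10.1 cm.

10.1 cm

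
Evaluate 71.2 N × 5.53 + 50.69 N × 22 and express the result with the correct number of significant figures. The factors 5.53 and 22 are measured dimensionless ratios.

71.2 × 5.53 = 393.736 → 394 N (3 s.f., last digit at the 10^0 place).
50.69 × 22 = 1115.18 → 1.1 × 10^3 N (2 s.f., last digit at the 10^2 place).
Sum: 1508.916 N; keep the coarser place, 10^2.
Result: 1.5 × 10^3 N.

1.5 × 10^3 N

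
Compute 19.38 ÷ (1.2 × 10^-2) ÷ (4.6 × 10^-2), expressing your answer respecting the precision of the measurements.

3.5 × 10^4

19.38 ÷ (1.2 × 10^-2) ÷ (4.6 × 10^-2) = 35108.6956522…
Multiplication/division keeps the fewest significant figures: 19.38 → 4 s.f., 1.2 × 10^-2 → 2 s.f., 4.6 × 10^-2 → 2 s.f.; limit is 2.
Rounded to 2 significant figures: 3.5 × 10^4.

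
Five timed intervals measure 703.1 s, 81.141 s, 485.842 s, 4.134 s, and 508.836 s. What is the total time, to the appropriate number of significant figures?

703.1 s + 81.141 s + 485.842 s + 4.134 s + 508.836 s = 1783.053 s.
Addition/subtraction keeps the fewest decimal places: 703.1 → 1 decimal place, 81.141 → 3 decimal places, 485.842 → 3 decimal places, 4.134 → 3 decimal places, 508.836 → 3 decimal places; limit is 1.
Rounded to 1 decimal place: 1783.1 s.

1783.1 s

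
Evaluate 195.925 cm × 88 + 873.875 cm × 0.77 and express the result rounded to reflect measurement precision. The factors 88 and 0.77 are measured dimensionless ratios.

195.925 × 88 = 17241.4 → 1.7 × 10^4 cm (2 s.f., last digit at the 10^3 place).
873.875 × 0.77 = 672.88375 → 6.7 × 10^2 cm (2 s.f., last digit at the 10^1 place).
Sum: 17914.28375 cm; keep the coarser place, 10^3.
Result: 1.8 × 10^4 cm.

1.8 × 10^4 cm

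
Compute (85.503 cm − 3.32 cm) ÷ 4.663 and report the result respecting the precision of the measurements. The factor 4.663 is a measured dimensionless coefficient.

85.503 cm − 3.32 cm = 82.183 cm; the difference is limited to 2 decimal places (4 s.f.).
Carrying full precision, 82.183 ÷ 4.663 = 17.6244906712… cm; 4.663 has 4 s.f., so the result keeps min(4, 4) = 4 s.f.
Rounded to 4 significant figures: 17.62 cm.

17.62 cm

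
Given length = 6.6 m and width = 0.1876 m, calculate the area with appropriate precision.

area = 6.6 m × 0.1876 m = 1.23816 m².
6.6 has 2 significant figures; 0.1876 has 4.
Division/multiplication keeps the fewest: 2 significant figures.
Rounded: 1.2 m².

1.2 m²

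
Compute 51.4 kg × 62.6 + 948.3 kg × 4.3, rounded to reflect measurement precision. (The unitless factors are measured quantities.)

7.3 × 10³ kg

51.4 × 62.6 = 3217.64 → 3.22 × 10³ kg (3 s.f., last digit at the 10^1 place).
948.3 × 4.3 = 4077.69 → 4.1 × 10³ kg (2 s.f., last digit at the 10^2 place).
Sum: 7295.33 kg; keep the coarser place, 10^2.
Result: 7.3 × 10³ kg.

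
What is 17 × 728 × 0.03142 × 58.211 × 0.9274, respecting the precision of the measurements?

2.1 × 10^4

17 × 728 × 0.03142 × 58.211 × 0.9274 = 20992.2327531…
Multiplication/division keeps the fewest significant figures: 17 → 2 s.f., 728 → 3 s.f., 0.03142 → 4 s.f., 58.211 → 5 s.f., 0.9274 → 4 s.f.; limit is 2.
Rounded to 2 significant figures: 2.1 × 10^4.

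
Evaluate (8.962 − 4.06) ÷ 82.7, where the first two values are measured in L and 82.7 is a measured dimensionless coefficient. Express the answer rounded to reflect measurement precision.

8.962 L − 4.06 L = 4.902 L; the difference is limited to 2 decimal places (3 s.f.).
Carrying full precision, 4.902 ÷ 82.7 = 0.0592744860943… L; 82.7 has 3 s.f., so the result keeps min(3, 3) = 3 s.f.
Rounded to 3 significant figures: 0.0593 L.

0.0593 L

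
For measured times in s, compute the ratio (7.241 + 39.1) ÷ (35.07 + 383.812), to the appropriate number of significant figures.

0.111

7.241 + 39.1 = 46.341, limited to 1 d.p. → 3 s.f.; 35.07 + 383.812 = 418.882, limited to 2 d.p. → 5 s.f.
Carrying full precision, 46.341 ÷ 418.882 = 0.110630201345…; keep min(3, 5) = 3 s.f.
Rounded to 3 significant figures: 0.111.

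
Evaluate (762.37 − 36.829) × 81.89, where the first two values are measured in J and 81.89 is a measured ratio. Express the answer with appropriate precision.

5.941 × 10^4 J

762.37 J − 36.829 J = 725.541 J; the difference is limited to 2 decimal places (5 s.f.).
Carrying full precision, 725.541 × 81.89 = 59414.55249 J; 81.89 has 4 s.f., so the result keeps min(5, 4) = 4 s.f.
Rounded to 4 significant figures: 5.941 × 10^4 J.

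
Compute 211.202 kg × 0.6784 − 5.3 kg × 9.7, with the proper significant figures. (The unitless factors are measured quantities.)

92 kg

211.202 × 0.6784 = 143.2794368 → 1.433 × 10² kg (4 s.f., last digit at the 10^-1 place).
5.3 × 9.7 = 51.41 → 51 kg (2 s.f., last digit at the 10^0 place).
Difference: 91.8694368 kg; keep the coarser place, 10^0.
Result: 92 kg.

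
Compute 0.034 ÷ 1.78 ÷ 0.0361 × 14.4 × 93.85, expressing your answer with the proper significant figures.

7.2 × 10²

0.034 ÷ 1.78 ÷ 0.0361 × 14.4 × 93.85 = 715.069874568…
Multiplication/division keeps the fewest significant figures: 0.034 → 2 s.f., 1.78 → 3 s.f., 0.0361 → 3 s.f., 14.4 → 3 s.f., 93.85 → 4 s.f.; limit is 2.
Rounded to 2 significant figures: 7.2 × 10².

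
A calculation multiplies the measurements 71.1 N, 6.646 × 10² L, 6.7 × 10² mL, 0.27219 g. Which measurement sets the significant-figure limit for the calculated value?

6.7 × 10² mL

71.1 N → 3 s.f.; 6.646 × 10² L → 4 s.f.; 6.7 × 10² mL → 2 s.f.; 0.27219 g → 5 s.f.
The fewest is 2 significant figures, from 6.7 × 10² mL.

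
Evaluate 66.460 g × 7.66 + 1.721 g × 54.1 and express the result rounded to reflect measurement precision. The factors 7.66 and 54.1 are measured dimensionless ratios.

66.460 × 7.66 = 509.0836 → 509 g (3 s.f., last digit at the 10^0 place).
1.721 × 54.1 = 93.1061 → 93.1 g (3 s.f., last digit at the 10^-1 place).
Sum: 602.1897 g; keep the coarser place, 10^0.
Result: 602 g.

602 g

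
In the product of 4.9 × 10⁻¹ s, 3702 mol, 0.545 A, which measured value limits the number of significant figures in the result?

4.9 × 10⁻¹ s → 2 s.f.; 3702 mol → 4 s.f.; 0.545 A → 3 s.f.
The fewest is 2 significant figures, from 4.9 × 10⁻¹ s.

4.9 × 10⁻¹ s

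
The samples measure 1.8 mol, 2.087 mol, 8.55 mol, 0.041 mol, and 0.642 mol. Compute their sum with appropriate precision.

13.1 mol

1.8 mol + 2.087 mol + 8.55 mol + 0.041 mol + 0.642 mol = 13.120 mol.
Addition/subtraction keeps the fewest decimal places: 1.8 → 1 decimal place, 2.087 → 3 decimal places, 8.55 → 2 decimal places, 0.041 → 3 decimal places, 0.642 → 3 decimal places; limit is 1.
Rounded to 1 decimal place: 13.1 mol.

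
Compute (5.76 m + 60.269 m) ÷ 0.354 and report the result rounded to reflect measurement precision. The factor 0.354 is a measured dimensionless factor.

187 m

5.76 m + 60.269 m = 66.029 m; the sum is limited to 2 decimal places (4 s.f.).
Carrying full precision, 66.029 ÷ 0.354 = 186.52259887… m; 0.354 has 3 s.f., so the result keeps min(4, 3) = 3 s.f.
Rounded to 3 significant figures: 187 m.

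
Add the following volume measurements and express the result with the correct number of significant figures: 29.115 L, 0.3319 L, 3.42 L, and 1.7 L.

34.6 L

29.115 L + 0.3319 L + 3.42 L + 1.7 L = 34.5669 L.
Addition/subtraction keeps the fewest decimal places: 29.115 → 3 decimal places, 0.3319 → 4 decimal places, 3.42 → 2 decimal places, 1.7 → 1 decimal place; limit is 1.
Rounded to 1 decimal place: 34.6 L.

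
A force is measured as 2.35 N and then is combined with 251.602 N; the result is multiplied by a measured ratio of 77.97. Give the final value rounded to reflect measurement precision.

2.35 N + 251.602 N = 253.952 N; the sum is limited to 2 decimal places (5 s.f.).
Carrying full precision, 253.952 × 77.97 = 19800.63744 N; 77.97 has 4 s.f., so the result keeps min(5, 4) = 4 s.f.
Rounded to 4 significant figures: 1.980 × 10^4 N.

1.980 × 10^4 N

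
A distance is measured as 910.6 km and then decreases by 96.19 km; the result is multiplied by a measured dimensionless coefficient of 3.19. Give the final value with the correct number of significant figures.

910.6 km − 96.19 km = 814.41 km; the difference is limited to 1 decimal place (4 s.f.).
Carrying full precision, 814.41 × 3.19 = 2597.9679 km; 3.19 has 3 s.f., so the result keeps min(4, 3) = 3 s.f.
Rounded to 3 significant figures: 2.60 × 10^3 km.

2.60 × 10^3 km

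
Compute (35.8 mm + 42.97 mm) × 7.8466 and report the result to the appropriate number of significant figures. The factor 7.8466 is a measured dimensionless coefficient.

35.8 mm + 42.97 mm = 78.77 mm; the sum is limited to 1 decimal place (3 s.f.).
Carrying full precision, 78.77 × 7.8466 = 618.076682 mm; 7.8466 has 5 s.f., so the result keeps min(3, 5) = 3 s.f.
Rounded to 3 significant figures: 618 mm.

618 mm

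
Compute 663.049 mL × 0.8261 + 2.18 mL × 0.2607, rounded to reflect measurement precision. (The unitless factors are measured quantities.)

663.049 × 0.8261 = 547.7447789 → 547.7 mL (4 s.f., last digit at the 10^-1 place).
2.18 × 0.2607 = 0.568326 → 0.568 mL (3 s.f., last digit at the 10^-3 place).
Sum: 548.3131049 mL; keep the coarser place, 10^-1.
Result: 548.3 mL.

548.3 mL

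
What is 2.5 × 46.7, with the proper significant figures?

1.2 × 10²

2.5 × 46.7 = 116.75
Multiplication/division keeps the fewest significant figures: 2.5 → 2 s.f., 46.7 → 3 s.f.; limit is 2.
Rounded to 2 significant figures: 1.2 × 10².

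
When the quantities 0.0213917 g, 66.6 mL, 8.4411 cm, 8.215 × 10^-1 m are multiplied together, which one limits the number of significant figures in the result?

0.0213917 g → 6 s.f.; 66.6 mL → 3 s.f.; 8.4411 cm → 5 s.f.; 8.215 × 10^-1 m → 4 s.f.
The fewest is 3 significant figures, from 66.6 mL.

66.6 mL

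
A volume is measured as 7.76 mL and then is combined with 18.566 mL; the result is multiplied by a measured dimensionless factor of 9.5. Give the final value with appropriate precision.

2.5 × 10^2 mL

7.76 mL + 18.566 mL = 26.326 mL; the sum is limited to 2 decimal places (4 s.f.).
Carrying full precision, 26.326 × 9.5 = 250.097 mL; 9.5 has 2 s.f., so the result keeps min(4, 2) = 2 s.f.
Rounded to 2 significant figures: 2.5 × 10^2 mL.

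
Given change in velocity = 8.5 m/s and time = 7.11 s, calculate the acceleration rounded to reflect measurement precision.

acceleration = 8.5 m/s ÷ 7.11 s = 1.19549929677… m/s².
8.5 has 2 significant figures; 7.11 has 3.
Division/multiplication keeps the fewest: 2 significant figures.
Rounded: 1.2 m/s².

1.2 m/s²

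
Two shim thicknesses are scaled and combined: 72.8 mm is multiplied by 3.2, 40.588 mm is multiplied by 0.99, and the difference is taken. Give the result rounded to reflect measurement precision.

1.9 × 10² mm

72.8 × 3.2 = 232.96 → 2.3 × 10² mm (2 s.f., last digit at the 10^1 place).
40.588 × 0.99 = 40.18212 → 4.0 × 10¹ mm (2 s.f., last digit at the 10^0 place).
Difference: 192.77788 mm; keep the coarser place, 10^1.
Result: 1.9 × 10² mm.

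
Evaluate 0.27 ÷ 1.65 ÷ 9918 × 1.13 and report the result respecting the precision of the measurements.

0.27 ÷ 1.65 ÷ 9918 × 1.13 = 0.0000186437881538…
Multiplication/division keeps the fewest significant figures: 0.27 → 2 s.f., 1.65 → 3 s.f., 9918 → 4 s.f., 1.13 → 3 s.f.; limit is 2.
Rounded to 2 significant figures: 1.9 × 10⁻⁵.

1.9 × 10⁻⁵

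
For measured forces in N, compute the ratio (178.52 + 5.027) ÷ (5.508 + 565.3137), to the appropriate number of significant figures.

178.52 + 5.027 = 183.547, limited to 2 d.p. → 5 s.f.; 5.508 + 565.3137 = 570.8217, limited to 3 d.p. → 6 s.f.
Carrying full precision, 183.547 ÷ 570.8217 = 0.321548742804…; keep min(5, 6) = 5 s.f.
Rounded to 5 significant figures: 0.32155.

0.32155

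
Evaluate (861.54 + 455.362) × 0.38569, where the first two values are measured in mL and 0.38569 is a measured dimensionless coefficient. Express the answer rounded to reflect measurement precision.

507.92 mL

861.54 mL + 455.362 mL = 1316.902 mL; the sum is limited to 2 decimal places (6 s.f.).
Carrying full precision, 1316.902 × 0.38569 = 507.91593238 mL; 0.38569 has 5 s.f., so the result keeps min(6, 5) = 5 s.f.
Rounded to 5 significant figures: 507.92 mL.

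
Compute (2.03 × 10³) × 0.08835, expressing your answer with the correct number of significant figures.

(2.03 × 10³) × 0.08835 = 179.3505
Multiplication/division keeps the fewest significant figures: 2.03 × 10³ → 3 s.f., 0.08835 → 4 s.f.; limit is 3.
Rounded to 3 significant figures: 179.

179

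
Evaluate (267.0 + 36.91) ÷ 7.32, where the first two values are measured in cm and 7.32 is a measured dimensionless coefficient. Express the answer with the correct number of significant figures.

41.5 cm

267.0 cm + 36.91 cm = 303.91 cm; the sum is limited to 1 decimal place (4 s.f.).
Carrying full precision, 303.91 ÷ 7.32 = 41.5177595628… cm; 7.32 has 3 s.f., so the result keeps min(4, 3) = 3 s.f.
Rounded to 3 significant figures: 41.5 cm.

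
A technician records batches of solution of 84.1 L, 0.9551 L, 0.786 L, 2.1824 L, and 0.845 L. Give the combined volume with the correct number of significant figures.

84.1 L + 0.9551 L + 0.786 L + 2.1824 L + 0.845 L = 88.8685 L.
Addition/subtraction keeps the fewest decimal places: 84.1 → 1 decimal place, 0.9551 → 4 decimal places, 0.786 → 3 decimal places, 2.1824 → 4 decimal places, 0.845 → 3 decimal places; limit is 1.
Rounded to 1 decimal place: 88.9 L.

88.9 L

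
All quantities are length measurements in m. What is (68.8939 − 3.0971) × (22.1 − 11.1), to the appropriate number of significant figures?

68.8939 − 3.0971 = 65.7968, limited to 4 d.p. → 6 s.f.; 22.1 − 11.1 = 11.0, limited to 1 d.p. → 3 s.f.
Carrying full precision, 65.7968 × 11.0 = 723.7648; keep min(6, 3) = 3 s.f.
Rounded to 3 significant figures: 724 m².

724 m²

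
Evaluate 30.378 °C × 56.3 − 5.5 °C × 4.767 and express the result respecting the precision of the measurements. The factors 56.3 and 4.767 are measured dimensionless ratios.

30.378 × 56.3 = 1710.2814 → 1.71 × 10³ °C (3 s.f., last digit at the 10^1 place).
5.5 × 4.767 = 26.2185 → 26 °C (2 s.f., last digit at the 10^0 place).
Difference: 1684.0629 °C; keep the coarser place, 10^1.
Result: 1.68 × 10³ °C.

1.68 × 10³ °C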